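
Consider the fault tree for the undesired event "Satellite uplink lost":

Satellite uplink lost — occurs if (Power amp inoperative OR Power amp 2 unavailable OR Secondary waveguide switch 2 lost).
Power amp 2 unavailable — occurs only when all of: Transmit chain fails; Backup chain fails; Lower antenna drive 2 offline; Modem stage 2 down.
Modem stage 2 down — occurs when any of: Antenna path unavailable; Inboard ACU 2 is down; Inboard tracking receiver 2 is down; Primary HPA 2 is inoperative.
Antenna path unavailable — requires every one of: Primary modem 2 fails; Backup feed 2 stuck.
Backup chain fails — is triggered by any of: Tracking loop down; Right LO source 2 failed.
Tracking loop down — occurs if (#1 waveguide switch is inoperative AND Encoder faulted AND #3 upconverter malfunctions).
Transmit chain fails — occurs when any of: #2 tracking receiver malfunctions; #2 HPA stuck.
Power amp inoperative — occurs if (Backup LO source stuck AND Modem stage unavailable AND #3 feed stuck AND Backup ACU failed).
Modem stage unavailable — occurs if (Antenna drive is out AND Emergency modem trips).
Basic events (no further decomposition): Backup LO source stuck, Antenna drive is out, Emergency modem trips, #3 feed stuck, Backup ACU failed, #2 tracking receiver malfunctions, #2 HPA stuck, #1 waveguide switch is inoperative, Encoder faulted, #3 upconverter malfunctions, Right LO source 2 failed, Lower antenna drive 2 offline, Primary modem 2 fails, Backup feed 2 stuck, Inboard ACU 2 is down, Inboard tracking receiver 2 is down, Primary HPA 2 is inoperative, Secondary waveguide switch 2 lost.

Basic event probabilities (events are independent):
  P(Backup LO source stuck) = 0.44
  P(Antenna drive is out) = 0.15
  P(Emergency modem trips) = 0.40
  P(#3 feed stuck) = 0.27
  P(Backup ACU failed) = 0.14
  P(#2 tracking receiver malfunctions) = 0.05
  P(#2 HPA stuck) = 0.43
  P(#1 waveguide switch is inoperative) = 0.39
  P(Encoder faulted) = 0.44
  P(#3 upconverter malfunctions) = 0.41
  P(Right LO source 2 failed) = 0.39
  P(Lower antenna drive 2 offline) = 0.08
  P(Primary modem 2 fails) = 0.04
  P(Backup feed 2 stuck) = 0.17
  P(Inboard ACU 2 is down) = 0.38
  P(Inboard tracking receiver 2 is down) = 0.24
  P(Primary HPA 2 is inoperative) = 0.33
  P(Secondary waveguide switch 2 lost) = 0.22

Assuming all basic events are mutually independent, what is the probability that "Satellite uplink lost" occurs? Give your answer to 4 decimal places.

P(Modem stage unavailable) [AND] = 0.15 × 0.40 = 0.060000
P(Power amp inoperative) [AND] = 0.44 × 0.060000 × 0.27 × 0.14 = 0.000998
P(Transmit chain fails) [OR] = 1 − (1−0.05) × (1−0.43) = 0.458500
P(Tracking loop down) [AND] = 0.39 × 0.44 × 0.41 = 0.070356
P(Backup chain fails) [OR] = 1 − (1−0.070356) × (1−0.39) = 0.432917
P(Antenna path unavailable) [AND] = 0.04 × 0.17 = 0.006800
P(Modem stage 2 down) [OR] = 1 − (1−0.006800) × (1−0.38) × (1−0.24) × (1−0.33) = 0.686443
P(Power amp 2 unavailable) [AND] = 0.458500 × 0.432917 × 0.08 × 0.686443 = 0.010900
P(Satellite uplink lost) [OR] = 1 − (1−0.000998) × (1−0.010900) × (1−0.22) = 0.229272
Rounded to 4 decimal places: P(Satellite uplink lost) ≈ 0.2293.

0.2293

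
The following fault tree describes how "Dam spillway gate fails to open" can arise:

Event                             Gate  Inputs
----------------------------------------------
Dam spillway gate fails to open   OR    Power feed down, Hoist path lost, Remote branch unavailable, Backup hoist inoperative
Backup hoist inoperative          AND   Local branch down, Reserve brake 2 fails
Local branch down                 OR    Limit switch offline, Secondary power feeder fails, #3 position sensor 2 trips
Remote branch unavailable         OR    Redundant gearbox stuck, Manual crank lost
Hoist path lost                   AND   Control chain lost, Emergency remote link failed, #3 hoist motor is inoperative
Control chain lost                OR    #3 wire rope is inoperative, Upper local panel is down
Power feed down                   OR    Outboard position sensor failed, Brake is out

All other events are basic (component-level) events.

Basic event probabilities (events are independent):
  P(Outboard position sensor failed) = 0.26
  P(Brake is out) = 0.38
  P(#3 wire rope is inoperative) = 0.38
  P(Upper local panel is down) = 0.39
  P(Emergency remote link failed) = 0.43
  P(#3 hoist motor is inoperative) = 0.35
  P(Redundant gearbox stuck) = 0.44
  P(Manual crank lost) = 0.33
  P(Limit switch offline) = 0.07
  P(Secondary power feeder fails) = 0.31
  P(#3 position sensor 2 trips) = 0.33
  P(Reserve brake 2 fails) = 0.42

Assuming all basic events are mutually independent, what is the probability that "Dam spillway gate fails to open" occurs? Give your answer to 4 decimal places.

P(Power feed down) [OR] = 1 − (1−0.26) × (1−0.38) = 0.541200
P(Control chain lost) [OR] = 1 − (1−0.38) × (1−0.39) = 0.621800
P(Hoist path lost) [AND] = 0.621800 × 0.43 × 0.35 = 0.093581
P(Remote branch unavailable) [OR] = 1 − (1−0.44) × (1−0.33) = 0.624800
P(Local branch down) [OR] = 1 − (1−0.07) × (1−0.31) × (1−0.33) = 0.570061
P(Backup hoist inoperative) [AND] = 0.570061 × 0.42 = 0.239426
P(Dam spillway gate fails to open) [OR] = 1 − (1−0.541200) × (1−0.093581) × (1−0.624800) × (1−0.239426) = 0.881326
Rounded to 4 decimal places: P(Dam spillway gate fails to open) ≈ 0.8813.

0.8813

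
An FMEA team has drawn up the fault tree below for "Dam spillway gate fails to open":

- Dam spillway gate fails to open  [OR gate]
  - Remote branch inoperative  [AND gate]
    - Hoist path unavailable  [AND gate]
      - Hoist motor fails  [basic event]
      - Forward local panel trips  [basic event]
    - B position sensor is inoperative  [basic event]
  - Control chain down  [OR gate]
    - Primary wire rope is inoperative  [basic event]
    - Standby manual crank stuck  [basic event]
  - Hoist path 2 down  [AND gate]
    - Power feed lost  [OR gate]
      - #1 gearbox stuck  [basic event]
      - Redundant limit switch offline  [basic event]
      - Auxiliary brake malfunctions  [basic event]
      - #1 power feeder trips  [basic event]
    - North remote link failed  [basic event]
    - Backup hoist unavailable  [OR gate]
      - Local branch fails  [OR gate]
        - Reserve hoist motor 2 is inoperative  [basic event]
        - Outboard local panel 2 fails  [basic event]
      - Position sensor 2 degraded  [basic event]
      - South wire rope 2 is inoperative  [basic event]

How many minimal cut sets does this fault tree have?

19

Hoist path unavailable [AND]: one cut set from each child combined → 1 × 1 = 1 cut set(s).
Remote branch inoperative [AND]: one cut set from each child combined → 1 × 1 = 1 cut set(s).
Control chain down [OR]: union of children's cut sets → 2 cut set(s).
Power feed lost [OR]: union of children's cut sets → 4 cut set(s).
Local branch fails [OR]: union of children's cut sets → 2 cut set(s).
Backup hoist unavailable [OR]: union of children's cut sets → 4 cut set(s).
Hoist path 2 down [AND]: one cut set from each child combined → 4 × 1 × 4 = 16 cut set(s).
Dam spillway gate fails to open [OR]: union of children's cut sets → 19 cut set(s).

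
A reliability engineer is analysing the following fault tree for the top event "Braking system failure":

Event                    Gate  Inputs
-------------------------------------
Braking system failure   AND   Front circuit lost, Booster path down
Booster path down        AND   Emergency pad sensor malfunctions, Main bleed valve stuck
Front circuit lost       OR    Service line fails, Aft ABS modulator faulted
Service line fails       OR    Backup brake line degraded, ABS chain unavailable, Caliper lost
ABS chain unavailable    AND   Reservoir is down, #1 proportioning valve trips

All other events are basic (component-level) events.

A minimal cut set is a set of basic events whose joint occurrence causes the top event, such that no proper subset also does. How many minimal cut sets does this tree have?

4

ABS chain unavailable [AND]: one cut set from each child combined → 1 × 1 = 1 cut set(s).
Service line fails [OR]: union of children's cut sets → 3 cut set(s).
Front circuit lost [OR]: union of children's cut sets → 4 cut set(s).
Booster path down [AND]: one cut set from each child combined → 1 × 1 = 1 cut set(s).
Braking system failure [AND]: one cut set from each child combined → 4 × 1 = 4 cut set(s).
Minimal cut sets: {Backup brake line degraded, Emergency pad sensor malfunctions, Main bleed valve stuck}; {#1 proportioning valve trips, Emergency pad sensor malfunctions, Main bleed valve stuck, Reservoir is down}; {Caliper lost, Emergency pad sensor malfunctions, Main bleed valve stuck}; {Aft ABS modulator faulted, Emergency pad sensor malfunctions, Main bleed valve stuck}.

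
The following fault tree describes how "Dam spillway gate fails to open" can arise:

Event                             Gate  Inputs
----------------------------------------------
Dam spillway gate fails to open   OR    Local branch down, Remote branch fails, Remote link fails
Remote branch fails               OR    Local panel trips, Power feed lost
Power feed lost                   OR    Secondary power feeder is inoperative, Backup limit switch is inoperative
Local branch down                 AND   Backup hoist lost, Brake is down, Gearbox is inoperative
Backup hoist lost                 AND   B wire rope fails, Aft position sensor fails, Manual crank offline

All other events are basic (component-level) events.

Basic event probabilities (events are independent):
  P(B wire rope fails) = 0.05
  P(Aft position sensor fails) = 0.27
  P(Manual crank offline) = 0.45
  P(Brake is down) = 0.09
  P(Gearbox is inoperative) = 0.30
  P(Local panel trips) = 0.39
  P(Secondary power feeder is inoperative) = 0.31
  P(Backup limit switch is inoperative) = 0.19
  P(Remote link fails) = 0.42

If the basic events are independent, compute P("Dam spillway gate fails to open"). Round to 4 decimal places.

0.8023

P(Backup hoist lost) [AND] = 0.05 × 0.27 × 0.45 = 0.006075
P(Local branch down) [AND] = 0.006075 × 0.09 × 0.30 = 0.000164
P(Power feed lost) [OR] = 1 − (1−0.31) × (1−0.19) = 0.441100
P(Remote branch fails) [OR] = 1 − (1−0.39) × (1−0.441100) = 0.659071
P(Dam spillway gate fails to open) [OR] = 1 − (1−0.000164) × (1−0.659071) × (1−0.42) = 0.802294
Rounded to 4 decimal places: P(Dam spillway gate fails to open) ≈ 0.8023.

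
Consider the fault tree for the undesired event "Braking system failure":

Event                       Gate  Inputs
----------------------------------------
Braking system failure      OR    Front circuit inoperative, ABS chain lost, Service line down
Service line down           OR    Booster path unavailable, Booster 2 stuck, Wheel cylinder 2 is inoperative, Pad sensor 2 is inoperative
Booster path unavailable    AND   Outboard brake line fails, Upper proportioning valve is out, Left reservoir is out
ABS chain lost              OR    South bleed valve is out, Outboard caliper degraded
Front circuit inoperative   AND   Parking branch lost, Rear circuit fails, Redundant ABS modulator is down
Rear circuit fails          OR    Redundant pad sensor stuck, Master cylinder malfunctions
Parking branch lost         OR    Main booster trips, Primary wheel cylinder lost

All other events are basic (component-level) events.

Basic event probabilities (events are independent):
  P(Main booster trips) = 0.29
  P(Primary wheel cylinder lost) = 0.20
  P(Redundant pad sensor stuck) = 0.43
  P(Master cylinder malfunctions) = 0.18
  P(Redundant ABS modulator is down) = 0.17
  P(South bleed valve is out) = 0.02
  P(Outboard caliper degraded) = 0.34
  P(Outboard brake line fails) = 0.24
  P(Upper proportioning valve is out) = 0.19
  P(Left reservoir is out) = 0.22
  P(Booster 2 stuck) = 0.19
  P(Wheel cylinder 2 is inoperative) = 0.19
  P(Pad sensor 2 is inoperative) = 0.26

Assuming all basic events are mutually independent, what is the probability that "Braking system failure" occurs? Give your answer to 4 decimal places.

0.7013

P(Parking branch lost) [OR] = 1 − (1−0.29) × (1−0.20) = 0.432000
P(Rear circuit fails) [OR] = 1 − (1−0.43) × (1−0.18) = 0.532600
P(Front circuit inoperative) [AND] = 0.432000 × 0.532600 × 0.17 = 0.039114
P(ABS chain lost) [OR] = 1 − (1−0.02) × (1−0.34) = 0.353200
P(Booster path unavailable) [AND] = 0.24 × 0.19 × 0.22 = 0.010032
P(Service line down) [OR] = 1 − (1−0.010032) × (1−0.19) × (1−0.19) × (1−0.26) = 0.519357
P(Braking system failure) [OR] = 1 − (1−0.039114) × (1−0.353200) × (1−0.519357) = 0.701280
Rounded to 4 decimal places: P(Braking system failure) ≈ 0.7013.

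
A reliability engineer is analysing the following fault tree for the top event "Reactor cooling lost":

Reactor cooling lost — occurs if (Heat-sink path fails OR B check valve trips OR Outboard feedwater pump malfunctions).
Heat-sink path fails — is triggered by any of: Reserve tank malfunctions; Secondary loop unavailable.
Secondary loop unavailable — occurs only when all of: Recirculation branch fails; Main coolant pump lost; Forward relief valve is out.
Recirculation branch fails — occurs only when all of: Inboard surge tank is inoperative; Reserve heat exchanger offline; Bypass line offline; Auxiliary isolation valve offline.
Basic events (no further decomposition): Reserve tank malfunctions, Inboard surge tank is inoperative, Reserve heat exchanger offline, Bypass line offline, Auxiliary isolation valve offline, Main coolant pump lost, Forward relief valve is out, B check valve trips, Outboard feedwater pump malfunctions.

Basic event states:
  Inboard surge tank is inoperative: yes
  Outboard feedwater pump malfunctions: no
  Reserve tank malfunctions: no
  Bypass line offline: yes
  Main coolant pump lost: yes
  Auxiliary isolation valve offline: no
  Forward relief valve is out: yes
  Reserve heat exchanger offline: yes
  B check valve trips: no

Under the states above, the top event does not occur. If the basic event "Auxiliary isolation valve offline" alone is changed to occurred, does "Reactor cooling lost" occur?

Yes

Counterfactual: set "Auxiliary isolation valve offline" to occurred.
Recirculation branch fails [AND]: Inboard surge tank is inoperative=occurs, Reserve heat exchanger offline=occurs, Bypass line offline=occurs, Auxiliary isolation valve offline=occurs → all inputs occur → occurs.
Secondary loop unavailable [AND]: Recirculation branch fails=occurs, Main coolant pump lost=occurs, Forward relief valve is out=occurs → all inputs occur → occurs.
Heat-sink path fails [OR]: Reserve tank malfunctions=not, Secondary loop unavailable=occurs → at least one input occurs → occurs.
Reactor cooling lost [OR]: Heat-sink path fails=occurs, B check valve trips=not, Outboard feedwater pump malfunctions=not → at least one input occurs → occurs.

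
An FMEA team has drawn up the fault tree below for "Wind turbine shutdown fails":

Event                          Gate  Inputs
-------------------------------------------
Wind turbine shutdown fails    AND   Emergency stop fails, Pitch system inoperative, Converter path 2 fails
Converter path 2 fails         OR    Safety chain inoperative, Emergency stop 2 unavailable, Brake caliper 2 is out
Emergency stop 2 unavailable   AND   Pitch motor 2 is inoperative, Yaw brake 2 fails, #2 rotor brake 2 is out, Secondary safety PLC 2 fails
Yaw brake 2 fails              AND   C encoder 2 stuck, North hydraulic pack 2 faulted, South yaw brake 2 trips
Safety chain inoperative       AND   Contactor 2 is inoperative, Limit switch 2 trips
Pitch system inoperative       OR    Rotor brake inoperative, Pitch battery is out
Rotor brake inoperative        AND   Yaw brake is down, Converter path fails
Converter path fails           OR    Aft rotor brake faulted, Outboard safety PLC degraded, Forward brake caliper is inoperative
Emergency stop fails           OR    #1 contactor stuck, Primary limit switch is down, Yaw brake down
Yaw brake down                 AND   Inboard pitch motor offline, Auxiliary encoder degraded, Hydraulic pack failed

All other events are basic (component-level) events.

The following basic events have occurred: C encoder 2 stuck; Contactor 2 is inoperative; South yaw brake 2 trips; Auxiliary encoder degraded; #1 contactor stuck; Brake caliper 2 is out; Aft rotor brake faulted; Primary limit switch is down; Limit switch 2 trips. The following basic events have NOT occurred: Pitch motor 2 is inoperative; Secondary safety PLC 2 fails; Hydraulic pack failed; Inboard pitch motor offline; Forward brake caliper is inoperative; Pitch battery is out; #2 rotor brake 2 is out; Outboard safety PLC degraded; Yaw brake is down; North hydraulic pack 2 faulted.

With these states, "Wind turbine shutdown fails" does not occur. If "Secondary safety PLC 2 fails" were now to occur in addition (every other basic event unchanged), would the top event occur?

No

Counterfactual: set "Secondary safety PLC 2 fails" to occurred.
Yaw brake down [AND]: Inboard pitch motor offline=not, Auxiliary encoder degraded=occurs, Hydraulic pack failed=not → not all inputs occur → does not occur.
Emergency stop fails [OR]: #1 contactor stuck=occurs, Primary limit switch is down=occurs, Yaw brake down=not → at least one input occurs → occurs.
Converter path fails [OR]: Aft rotor brake faulted=occurs, Outboard safety PLC degraded=not, Forward brake caliper is inoperative=not → at least one input occurs → occurs.
Rotor brake inoperative [AND]: Yaw brake is down=not, Converter path fails=occurs → not all inputs occur → does not occur.
Pitch system inoperative [OR]: Rotor brake inoperative=not, Pitch battery is out=not → no input occurs → does not occur.
Safety chain inoperative [AND]: Contactor 2 is inoperative=occurs, Limit switch 2 trips=occurs → all inputs occur → occurs.
Yaw brake 2 fails [AND]: C encoder 2 stuck=occurs, North hydraulic pack 2 faulted=not, South yaw brake 2 trips=occurs → not all inputs occur → does not occur.
Emergency stop 2 unavailable [AND]: Pitch motor 2 is inoperative=not, Yaw brake 2 fails=not, #2 rotor brake 2 is out=not, Secondary safety PLC 2 fails=occurs → not all inputs occur → does not occur.
Converter path 2 fails [OR]: Safety chain inoperative=occurs, Emergency stop 2 unavailable=not, Brake caliper 2 is out=occurs → at least one input occurs → occurs.
Wind turbine shutdown fails [AND]: Emergency stop fails=occurs, Pitch system inoperative=not, Converter path 2 fails=occurs → not all inputs occur → does not occur.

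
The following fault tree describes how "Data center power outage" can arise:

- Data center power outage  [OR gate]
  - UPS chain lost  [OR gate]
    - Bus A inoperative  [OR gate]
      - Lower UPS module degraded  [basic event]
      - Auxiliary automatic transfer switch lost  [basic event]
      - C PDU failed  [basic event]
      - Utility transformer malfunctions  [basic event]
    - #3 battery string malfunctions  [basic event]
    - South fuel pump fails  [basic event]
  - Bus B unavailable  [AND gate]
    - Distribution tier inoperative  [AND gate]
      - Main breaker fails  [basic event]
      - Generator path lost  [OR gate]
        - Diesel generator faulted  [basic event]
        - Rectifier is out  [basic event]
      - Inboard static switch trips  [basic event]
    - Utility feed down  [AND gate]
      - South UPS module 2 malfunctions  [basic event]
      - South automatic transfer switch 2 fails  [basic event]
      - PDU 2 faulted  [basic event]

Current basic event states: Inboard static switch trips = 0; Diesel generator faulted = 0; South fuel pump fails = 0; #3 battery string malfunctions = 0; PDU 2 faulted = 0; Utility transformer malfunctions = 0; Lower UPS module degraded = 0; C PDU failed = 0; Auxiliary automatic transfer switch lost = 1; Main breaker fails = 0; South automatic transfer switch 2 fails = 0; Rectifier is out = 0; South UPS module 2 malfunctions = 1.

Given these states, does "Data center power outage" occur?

Bus A inoperative [OR]: Lower UPS module degraded=not, Auxiliary automatic transfer switch lost=occurs, C PDU failed=not, Utility transformer malfunctions=not → at least one input occurs → occurs.
UPS chain lost [OR]: Bus A inoperative=occurs, #3 battery string malfunctions=not, South fuel pump fails=not → at least one input occurs → occurs.
Generator path lost [OR]: Diesel generator faulted=not, Rectifier is out=not → no input occurs → does not occur.
Distribution tier inoperative [AND]: Main breaker fails=not, Generator path lost=not, Inboard static switch trips=not → not all inputs occur → does not occur.
Utility feed down [AND]: South UPS module 2 malfunctions=occurs, South automatic transfer switch 2 fails=not, PDU 2 faulted=not → not all inputs occur → does not occur.
Bus B unavailable [AND]: Distribution tier inoperative=not, Utility feed down=not → not all inputs occur → does not occur.
Data center power outage [OR]: UPS chain lost=occurs, Bus B unavailable=not → at least one input occurs → occurs.

Yes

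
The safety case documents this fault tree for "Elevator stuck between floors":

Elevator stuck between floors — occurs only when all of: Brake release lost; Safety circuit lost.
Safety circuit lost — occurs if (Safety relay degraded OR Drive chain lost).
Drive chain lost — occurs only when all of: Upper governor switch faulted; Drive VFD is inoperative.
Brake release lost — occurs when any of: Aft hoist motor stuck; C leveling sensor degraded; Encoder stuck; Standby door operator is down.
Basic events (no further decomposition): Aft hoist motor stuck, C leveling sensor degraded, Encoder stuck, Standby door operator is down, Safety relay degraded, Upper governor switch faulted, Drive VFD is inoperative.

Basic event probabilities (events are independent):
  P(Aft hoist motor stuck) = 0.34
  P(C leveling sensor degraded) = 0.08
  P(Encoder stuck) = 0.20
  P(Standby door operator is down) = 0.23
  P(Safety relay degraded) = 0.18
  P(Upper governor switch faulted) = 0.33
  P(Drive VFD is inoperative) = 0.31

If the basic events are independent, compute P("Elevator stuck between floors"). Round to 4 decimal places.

P(Brake release lost) [OR] = 1 − (1−0.34) × (1−0.08) × (1−0.20) × (1−0.23) = 0.625965
P(Drive chain lost) [AND] = 0.33 × 0.31 = 0.102300
P(Safety circuit lost) [OR] = 1 − (1−0.18) × (1−0.102300) = 0.263886
P(Elevator stuck between floors) [AND] = 0.625965 × 0.263886 = 0.165183
Rounded to 4 decimal places: P(Elevator stuck between floors) ≈ 0.1652.

0.1652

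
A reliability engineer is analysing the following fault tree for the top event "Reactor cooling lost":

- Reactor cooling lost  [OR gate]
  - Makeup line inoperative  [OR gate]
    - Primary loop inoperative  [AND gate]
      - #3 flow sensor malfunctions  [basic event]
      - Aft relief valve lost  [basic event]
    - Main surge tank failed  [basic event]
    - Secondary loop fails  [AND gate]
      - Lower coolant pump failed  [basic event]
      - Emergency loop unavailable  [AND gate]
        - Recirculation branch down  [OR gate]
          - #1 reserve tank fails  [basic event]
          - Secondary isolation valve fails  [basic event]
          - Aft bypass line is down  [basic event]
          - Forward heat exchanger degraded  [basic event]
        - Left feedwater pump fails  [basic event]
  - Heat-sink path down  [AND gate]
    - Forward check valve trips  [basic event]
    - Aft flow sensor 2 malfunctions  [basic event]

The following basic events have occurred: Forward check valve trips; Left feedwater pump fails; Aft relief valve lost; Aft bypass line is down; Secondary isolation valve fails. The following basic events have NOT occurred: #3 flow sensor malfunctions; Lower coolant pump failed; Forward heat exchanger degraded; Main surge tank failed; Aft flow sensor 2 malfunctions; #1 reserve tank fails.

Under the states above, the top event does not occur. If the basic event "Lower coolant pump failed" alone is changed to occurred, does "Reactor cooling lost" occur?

Yes

Counterfactual: set "Lower coolant pump failed" to occurred.
Primary loop inoperative [AND]: #3 flow sensor malfunctions=not, Aft relief valve lost=occurs → not all inputs occur → does not occur.
Recirculation branch down [OR]: #1 reserve tank fails=not, Secondary isolation valve fails=occurs, Aft bypass line is down=occurs, Forward heat exchanger degraded=not → at least one input occurs → occurs.
Emergency loop unavailable [AND]: Recirculation branch down=occurs, Left feedwater pump fails=occurs → all inputs occur → occurs.
Secondary loop fails [AND]: Lower coolant pump failed=occurs, Emergency loop unavailable=occurs → all inputs occur → occurs.
Makeup line inoperative [OR]: Primary loop inoperative=not, Main surge tank failed=not, Secondary loop fails=occurs → at least one input occurs → occurs.
Heat-sink path down [AND]: Forward check valve trips=occurs, Aft flow sensor 2 malfunctions=not → not all inputs occur → does not occur.
Reactor cooling lost [OR]: Makeup line inoperative=occurs, Heat-sink path down=not → at least one input occurs → occurs.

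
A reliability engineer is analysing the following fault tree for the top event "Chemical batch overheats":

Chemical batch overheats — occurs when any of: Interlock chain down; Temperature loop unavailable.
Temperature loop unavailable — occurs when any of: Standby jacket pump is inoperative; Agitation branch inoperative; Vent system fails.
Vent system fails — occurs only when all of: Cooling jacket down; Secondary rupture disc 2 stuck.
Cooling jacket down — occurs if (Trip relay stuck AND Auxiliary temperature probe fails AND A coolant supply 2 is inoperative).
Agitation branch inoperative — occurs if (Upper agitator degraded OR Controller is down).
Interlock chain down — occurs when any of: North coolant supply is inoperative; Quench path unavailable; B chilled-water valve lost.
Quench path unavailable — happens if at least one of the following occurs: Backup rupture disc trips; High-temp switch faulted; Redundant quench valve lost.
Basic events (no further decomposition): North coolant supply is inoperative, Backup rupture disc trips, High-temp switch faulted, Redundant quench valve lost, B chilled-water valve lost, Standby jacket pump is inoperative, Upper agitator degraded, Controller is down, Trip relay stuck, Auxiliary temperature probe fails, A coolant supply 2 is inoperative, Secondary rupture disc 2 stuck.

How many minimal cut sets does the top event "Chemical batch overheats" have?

9

Quench path unavailable [OR]: union of children's cut sets → 3 cut set(s).
Interlock chain down [OR]: union of children's cut sets → 5 cut set(s).
Agitation branch inoperative [OR]: union of children's cut sets → 2 cut set(s).
Cooling jacket down [AND]: one cut set from each child combined → 1 × 1 × 1 = 1 cut set(s).
Vent system fails [AND]: one cut set from each child combined → 1 × 1 = 1 cut set(s).
Temperature loop unavailable [OR]: union of children's cut sets → 4 cut set(s).
Chemical batch overheats [OR]: union of children's cut sets → 9 cut set(s).
Minimal cut sets: {North coolant supply is inoperative}; {Backup rupture disc trips}; {High-temp switch faulted}; {Redundant quench valve lost}; {B chilled-water valve lost}; {Standby jacket pump is inoperative}; {Upper agitator degraded}; {Controller is down}; {A coolant supply 2 is inoperative, Auxiliary temperature probe fails, Secondary rupture disc 2 stuck, Trip relay stuck}.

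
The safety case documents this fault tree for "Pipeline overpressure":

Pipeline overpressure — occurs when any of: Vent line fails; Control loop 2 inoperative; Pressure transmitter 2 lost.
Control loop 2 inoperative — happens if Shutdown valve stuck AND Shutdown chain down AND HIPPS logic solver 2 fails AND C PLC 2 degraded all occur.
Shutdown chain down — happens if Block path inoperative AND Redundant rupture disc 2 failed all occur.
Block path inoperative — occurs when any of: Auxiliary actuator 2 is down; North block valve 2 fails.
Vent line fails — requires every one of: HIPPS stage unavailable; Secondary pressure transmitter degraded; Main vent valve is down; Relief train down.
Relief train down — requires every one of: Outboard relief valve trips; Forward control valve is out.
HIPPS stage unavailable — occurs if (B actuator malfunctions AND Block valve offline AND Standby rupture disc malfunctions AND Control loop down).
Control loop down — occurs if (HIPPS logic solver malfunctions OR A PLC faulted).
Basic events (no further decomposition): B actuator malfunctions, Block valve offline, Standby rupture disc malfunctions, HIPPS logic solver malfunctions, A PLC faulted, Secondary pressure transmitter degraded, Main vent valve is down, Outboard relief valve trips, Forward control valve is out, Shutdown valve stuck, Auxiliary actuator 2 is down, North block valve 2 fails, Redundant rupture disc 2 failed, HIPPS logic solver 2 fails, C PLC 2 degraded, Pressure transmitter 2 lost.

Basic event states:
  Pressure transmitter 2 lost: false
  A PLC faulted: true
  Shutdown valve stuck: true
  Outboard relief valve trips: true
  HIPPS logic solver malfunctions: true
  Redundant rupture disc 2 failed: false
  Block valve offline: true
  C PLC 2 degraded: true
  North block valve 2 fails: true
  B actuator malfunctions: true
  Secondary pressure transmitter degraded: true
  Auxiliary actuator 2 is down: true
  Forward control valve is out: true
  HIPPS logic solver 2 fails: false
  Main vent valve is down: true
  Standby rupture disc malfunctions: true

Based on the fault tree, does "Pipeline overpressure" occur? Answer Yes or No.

Yes

Control loop down [OR]: HIPPS logic solver malfunctions=occurs, A PLC faulted=occurs → at least one input occurs → occurs.
HIPPS stage unavailable [AND]: B actuator malfunctions=occurs, Block valve offline=occurs, Standby rupture disc malfunctions=occurs, Control loop down=occurs → all inputs occur → occurs.
Relief train down [AND]: Outboard relief valve trips=occurs, Forward control valve is out=occurs → all inputs occur → occurs.
Vent line fails [AND]: HIPPS stage unavailable=occurs, Secondary pressure transmitter degraded=occurs, Main vent valve is down=occurs, Relief train down=occurs → all inputs occur → occurs.
Block path inoperative [OR]: Auxiliary actuator 2 is down=occurs, North block valve 2 fails=occurs → at least one input occurs → occurs.
Shutdown chain down [AND]: Block path inoperative=occurs, Redundant rupture disc 2 failed=not → not all inputs occur → does not occur.
Control loop 2 inoperative [AND]: Shutdown valve stuck=occurs, Shutdown chain down=not, HIPPS logic solver 2 fails=not, C PLC 2 degraded=occurs → not all inputs occur → does not occur.
Pipeline overpressure [OR]: Vent line fails=occurs, Control loop 2 inoperative=not, Pressure transmitter 2 lost=not → at least one input occurs → occurs.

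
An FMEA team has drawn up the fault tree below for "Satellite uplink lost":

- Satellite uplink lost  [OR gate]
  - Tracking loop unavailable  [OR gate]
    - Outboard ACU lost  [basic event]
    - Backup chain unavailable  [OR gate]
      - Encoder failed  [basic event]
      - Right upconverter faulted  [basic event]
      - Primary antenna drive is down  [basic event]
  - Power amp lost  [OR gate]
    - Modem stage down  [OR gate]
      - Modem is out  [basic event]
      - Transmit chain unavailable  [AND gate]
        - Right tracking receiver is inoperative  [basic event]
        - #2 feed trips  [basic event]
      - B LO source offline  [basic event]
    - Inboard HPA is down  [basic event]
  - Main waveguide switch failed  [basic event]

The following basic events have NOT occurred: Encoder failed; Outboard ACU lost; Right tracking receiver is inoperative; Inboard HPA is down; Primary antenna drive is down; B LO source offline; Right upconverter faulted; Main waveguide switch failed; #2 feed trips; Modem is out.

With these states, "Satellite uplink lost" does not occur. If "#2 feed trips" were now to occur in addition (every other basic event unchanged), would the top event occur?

Counterfactual: set "#2 feed trips" to occurred.
Backup chain unavailable [OR]: Encoder failed=not, Right upconverter faulted=not, Primary antenna drive is down=not → no input occurs → does not occur.
Tracking loop unavailable [OR]: Outboard ACU lost=not, Backup chain unavailable=not → no input occurs → does not occur.
Transmit chain unavailable [AND]: Right tracking receiver is inoperative=not, #2 feed trips=occurs → not all inputs occur → does not occur.
Modem stage down [OR]: Modem is out=not, Transmit chain unavailable=not, B LO source offline=not → no input occurs → does not occur.
Power amp lost [OR]: Modem stage down=not, Inboard HPA is down=not → no input occurs → does not occur.
Satellite uplink lost [OR]: Tracking loop unavailable=not, Power amp lost=not, Main waveguide switch failed=not → no input occurs → does not occur.

No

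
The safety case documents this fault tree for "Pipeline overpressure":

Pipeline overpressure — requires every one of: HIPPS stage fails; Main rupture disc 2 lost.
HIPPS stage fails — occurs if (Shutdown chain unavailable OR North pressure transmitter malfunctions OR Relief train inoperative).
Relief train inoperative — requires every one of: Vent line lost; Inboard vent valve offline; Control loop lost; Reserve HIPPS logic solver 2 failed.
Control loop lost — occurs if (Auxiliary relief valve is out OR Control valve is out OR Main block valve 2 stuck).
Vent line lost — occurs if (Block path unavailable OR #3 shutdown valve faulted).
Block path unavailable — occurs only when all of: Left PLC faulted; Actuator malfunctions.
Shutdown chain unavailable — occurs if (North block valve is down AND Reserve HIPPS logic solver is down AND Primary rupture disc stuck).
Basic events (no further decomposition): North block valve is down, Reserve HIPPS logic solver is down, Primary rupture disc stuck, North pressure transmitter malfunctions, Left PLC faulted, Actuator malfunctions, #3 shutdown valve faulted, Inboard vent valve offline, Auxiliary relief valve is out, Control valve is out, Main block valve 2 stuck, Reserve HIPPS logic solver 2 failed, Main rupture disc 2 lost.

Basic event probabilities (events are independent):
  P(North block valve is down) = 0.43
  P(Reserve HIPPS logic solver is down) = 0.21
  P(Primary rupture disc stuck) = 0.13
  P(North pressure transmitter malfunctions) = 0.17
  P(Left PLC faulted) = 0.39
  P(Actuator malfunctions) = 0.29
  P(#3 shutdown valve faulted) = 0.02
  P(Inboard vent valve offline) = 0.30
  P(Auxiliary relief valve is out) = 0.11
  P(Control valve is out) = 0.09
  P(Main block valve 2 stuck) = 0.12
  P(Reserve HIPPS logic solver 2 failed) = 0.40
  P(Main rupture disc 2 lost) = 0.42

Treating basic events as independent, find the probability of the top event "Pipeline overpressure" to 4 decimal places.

0.0770

P(Shutdown chain unavailable) [AND] = 0.43 × 0.21 × 0.13 = 0.011739
P(Block path unavailable) [AND] = 0.39 × 0.29 = 0.113100
P(Vent line lost) [OR] = 1 − (1−0.113100) × (1−0.02) = 0.130838
P(Control loop lost) [OR] = 1 − (1−0.11) × (1−0.09) × (1−0.12) = 0.287288
P(Relief train inoperative) [AND] = 0.130838 × 0.30 × 0.287288 × 0.40 = 0.004511
P(HIPPS stage fails) [OR] = 1 − (1−0.011739) × (1−0.17) × (1−0.004511) = 0.183444
P(Pipeline overpressure) [AND] = 0.183444 × 0.42 = 0.077046
Rounded to 4 decimal places: P(Pipeline overpressure) ≈ 0.0770.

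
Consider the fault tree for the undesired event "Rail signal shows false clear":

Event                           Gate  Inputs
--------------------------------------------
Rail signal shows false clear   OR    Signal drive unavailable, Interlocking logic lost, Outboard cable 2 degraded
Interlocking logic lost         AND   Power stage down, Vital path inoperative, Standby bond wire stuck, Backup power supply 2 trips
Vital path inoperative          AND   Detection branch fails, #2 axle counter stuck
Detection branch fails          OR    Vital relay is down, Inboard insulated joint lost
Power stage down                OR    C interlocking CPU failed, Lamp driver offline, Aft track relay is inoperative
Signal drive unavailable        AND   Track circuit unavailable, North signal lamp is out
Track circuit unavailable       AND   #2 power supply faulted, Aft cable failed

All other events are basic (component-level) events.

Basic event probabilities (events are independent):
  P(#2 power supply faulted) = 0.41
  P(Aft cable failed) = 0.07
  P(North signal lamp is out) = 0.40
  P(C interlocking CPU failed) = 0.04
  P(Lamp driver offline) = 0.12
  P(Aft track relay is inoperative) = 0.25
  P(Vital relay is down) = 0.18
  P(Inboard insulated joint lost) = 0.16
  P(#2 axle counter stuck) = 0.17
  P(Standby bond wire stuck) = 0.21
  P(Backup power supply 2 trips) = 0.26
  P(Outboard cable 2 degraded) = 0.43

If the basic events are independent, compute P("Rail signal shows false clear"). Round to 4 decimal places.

P(Track circuit unavailable) [AND] = 0.41 × 0.07 = 0.028700
P(Signal drive unavailable) [AND] = 0.028700 × 0.40 = 0.011480
P(Power stage down) [OR] = 1 − (1−0.04) × (1−0.12) × (1−0.25) = 0.366400
P(Detection branch fails) [OR] = 1 − (1−0.18) × (1−0.16) = 0.311200
P(Vital path inoperative) [AND] = 0.311200 × 0.17 = 0.052904
P(Interlocking logic lost) [AND] = 0.366400 × 0.052904 × 0.21 × 0.26 = 0.001058
P(Rail signal shows false clear) [OR] = 1 − (1−0.011480) × (1−0.001058) × (1−0.43) = 0.437140
Rounded to 4 decimal places: P(Rail signal shows false clear) ≈ 0.4371.

0.4371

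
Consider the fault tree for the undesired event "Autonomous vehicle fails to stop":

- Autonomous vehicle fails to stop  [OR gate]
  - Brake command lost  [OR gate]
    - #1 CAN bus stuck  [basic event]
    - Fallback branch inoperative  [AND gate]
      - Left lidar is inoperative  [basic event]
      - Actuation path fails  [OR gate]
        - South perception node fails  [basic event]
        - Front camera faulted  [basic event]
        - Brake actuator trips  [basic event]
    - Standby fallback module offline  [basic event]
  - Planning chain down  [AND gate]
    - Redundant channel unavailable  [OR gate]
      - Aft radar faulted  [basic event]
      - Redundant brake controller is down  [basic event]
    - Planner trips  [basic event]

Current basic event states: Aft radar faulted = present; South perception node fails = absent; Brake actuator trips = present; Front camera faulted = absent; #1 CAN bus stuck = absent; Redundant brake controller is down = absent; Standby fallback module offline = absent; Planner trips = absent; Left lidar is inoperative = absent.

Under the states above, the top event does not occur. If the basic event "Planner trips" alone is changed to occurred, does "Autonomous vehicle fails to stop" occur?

Yes

Counterfactual: set "Planner trips" to occurred.
Actuation path fails [OR]: South perception node fails=not, Front camera faulted=not, Brake actuator trips=occurs → at least one input occurs → occurs.
Fallback branch inoperative [AND]: Left lidar is inoperative=not, Actuation path fails=occurs → not all inputs occur → does not occur.
Brake command lost [OR]: #1 CAN bus stuck=not, Fallback branch inoperative=not, Standby fallback module offline=not → no input occurs → does not occur.
Redundant channel unavailable [OR]: Aft radar faulted=occurs, Redundant brake controller is down=not → at least one input occurs → occurs.
Planning chain down [AND]: Redundant channel unavailable=occurs, Planner trips=occurs → all inputs occur → occurs.
Autonomous vehicle fails to stop [OR]: Brake command lost=not, Planning chain down=occurs → at least one input occurs → occurs.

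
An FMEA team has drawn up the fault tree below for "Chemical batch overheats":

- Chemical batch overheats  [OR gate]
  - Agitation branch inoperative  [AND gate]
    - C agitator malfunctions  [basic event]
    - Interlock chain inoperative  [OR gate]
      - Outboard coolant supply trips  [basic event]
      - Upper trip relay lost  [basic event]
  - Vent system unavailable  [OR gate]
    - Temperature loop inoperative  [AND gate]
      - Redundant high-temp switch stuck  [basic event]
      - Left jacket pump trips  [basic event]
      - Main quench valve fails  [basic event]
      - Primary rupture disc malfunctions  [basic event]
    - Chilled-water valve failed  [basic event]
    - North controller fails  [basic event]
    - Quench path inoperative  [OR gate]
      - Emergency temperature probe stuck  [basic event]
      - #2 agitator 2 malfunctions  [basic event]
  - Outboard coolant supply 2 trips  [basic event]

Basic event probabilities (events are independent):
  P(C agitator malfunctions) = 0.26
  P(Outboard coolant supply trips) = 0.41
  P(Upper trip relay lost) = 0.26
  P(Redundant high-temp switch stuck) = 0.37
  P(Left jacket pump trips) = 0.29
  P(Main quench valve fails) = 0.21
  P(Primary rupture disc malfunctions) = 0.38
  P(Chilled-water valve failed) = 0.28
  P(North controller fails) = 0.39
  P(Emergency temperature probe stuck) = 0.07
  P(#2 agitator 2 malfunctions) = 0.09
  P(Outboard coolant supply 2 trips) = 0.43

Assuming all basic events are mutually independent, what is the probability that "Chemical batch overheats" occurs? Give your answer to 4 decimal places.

0.8207

P(Interlock chain inoperative) [OR] = 1 − (1−0.41) × (1−0.26) = 0.563400
P(Agitation branch inoperative) [AND] = 0.26 × 0.563400 = 0.146484
P(Temperature loop inoperative) [AND] = 0.37 × 0.29 × 0.21 × 0.38 = 0.008563
P(Quench path inoperative) [OR] = 1 − (1−0.07) × (1−0.09) = 0.153700
P(Vent system unavailable) [OR] = 1 − (1−0.008563) × (1−0.28) × (1−0.39) × (1−0.153700) = 0.631488
P(Chemical batch overheats) [OR] = 1 − (1−0.146484) × (1−0.631488) × (1−0.43) = 0.820717
Rounded to 4 decimal places: P(Chemical batch overheats) ≈ 0.8207.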